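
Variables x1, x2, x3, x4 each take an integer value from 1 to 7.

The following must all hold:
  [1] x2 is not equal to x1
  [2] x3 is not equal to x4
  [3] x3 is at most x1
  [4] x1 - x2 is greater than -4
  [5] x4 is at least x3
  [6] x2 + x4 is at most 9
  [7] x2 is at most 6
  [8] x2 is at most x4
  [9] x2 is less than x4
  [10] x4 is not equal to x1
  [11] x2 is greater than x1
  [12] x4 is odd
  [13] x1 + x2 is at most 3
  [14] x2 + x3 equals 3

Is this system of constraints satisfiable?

Satisfiable

Setting (x1, x2, x3, x4) = (1, 2, 1, 7) satisfies everything: constraint 4: x1 - x2 = -1; constraint 6: x2 + x4 = 9; constraint 13: x1 + x2 = 3, and the others follow.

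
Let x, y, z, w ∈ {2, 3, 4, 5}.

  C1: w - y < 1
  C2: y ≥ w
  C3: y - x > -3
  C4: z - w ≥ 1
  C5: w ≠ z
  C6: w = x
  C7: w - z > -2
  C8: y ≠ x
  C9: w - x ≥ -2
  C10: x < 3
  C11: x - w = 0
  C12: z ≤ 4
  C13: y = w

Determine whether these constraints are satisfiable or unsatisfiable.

Unsatisfiable

From constraints 6 and 13, y = w = x, so y = x. But constraint 8 says y ≠ x. Contradiction.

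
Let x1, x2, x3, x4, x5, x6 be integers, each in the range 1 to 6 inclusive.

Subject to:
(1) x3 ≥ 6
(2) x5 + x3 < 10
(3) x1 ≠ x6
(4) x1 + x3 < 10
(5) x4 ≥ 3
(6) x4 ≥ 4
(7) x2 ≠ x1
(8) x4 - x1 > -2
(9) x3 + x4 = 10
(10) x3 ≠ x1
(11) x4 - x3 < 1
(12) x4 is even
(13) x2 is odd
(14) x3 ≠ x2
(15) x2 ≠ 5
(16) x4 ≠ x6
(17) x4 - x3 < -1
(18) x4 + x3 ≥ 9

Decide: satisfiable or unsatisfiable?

Take x1 = 3, x2 = 1, x3 = 6, x4 = 4, x5 = 2, x6 = 6. Then constraint 2: x5 + x3 = 8; constraint 4: x1 + x3 = 9; constraint 8: x4 - x1 = 1, and every other listed constraint is also met.

Satisfiable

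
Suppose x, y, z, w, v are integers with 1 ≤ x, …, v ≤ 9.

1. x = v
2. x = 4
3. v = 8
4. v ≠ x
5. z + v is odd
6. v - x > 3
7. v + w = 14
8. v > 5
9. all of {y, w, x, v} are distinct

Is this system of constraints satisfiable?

Unsatisfiable

Constraint 2 fixes x = 4 and constraint 3 fixes v = 8, but constraint 1 requires x = v. Since 4 ≠ 8, contradiction.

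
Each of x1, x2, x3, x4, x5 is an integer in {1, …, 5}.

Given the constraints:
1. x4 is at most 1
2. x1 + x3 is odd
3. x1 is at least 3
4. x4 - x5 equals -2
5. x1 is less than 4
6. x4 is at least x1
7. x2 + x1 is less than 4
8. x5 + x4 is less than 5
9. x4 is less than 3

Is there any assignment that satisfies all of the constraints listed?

From constraint 3: x1 ≥ 3. From constraints 1 and 6: x1 ≤ x4 and x4 ≤ 1, so x1 ≤ 1. But 1 < 3, so no value of x1 works.

Unsatisfiable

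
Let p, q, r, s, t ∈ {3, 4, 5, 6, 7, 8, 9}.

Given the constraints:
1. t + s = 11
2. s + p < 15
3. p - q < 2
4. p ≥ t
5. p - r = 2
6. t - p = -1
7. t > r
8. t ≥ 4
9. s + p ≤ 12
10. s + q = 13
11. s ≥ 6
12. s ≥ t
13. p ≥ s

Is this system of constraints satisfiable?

Satisfiable

One satisfying assignment is p = 6, q = 7, r = 4, s = 6, t = 5.
For the less obvious constraints — constraint 1: t + s = 11; constraint 2: s + p = 12 — and the others hold by inspection.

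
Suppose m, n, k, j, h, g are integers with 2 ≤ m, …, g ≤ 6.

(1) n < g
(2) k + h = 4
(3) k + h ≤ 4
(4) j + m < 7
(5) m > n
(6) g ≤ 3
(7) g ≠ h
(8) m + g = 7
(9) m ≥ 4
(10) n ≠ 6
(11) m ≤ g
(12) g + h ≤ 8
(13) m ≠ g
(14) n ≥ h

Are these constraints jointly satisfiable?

From constraint 9: m ≥ 4. From constraints 6 and 11: m ≤ g and g ≤ 3, so m ≤ 3. But 3 < 4, so no value of m works.

Unsatisfiable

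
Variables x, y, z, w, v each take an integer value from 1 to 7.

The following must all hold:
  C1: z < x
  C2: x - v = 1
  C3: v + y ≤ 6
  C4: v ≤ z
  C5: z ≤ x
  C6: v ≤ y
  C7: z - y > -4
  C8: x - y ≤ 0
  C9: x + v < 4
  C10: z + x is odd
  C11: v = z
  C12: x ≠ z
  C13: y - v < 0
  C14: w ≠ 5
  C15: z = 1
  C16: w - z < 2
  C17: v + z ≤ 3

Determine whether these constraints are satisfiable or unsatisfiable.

Unsatisfiable

Constraints 1, 4, 8, and 13 give y < v, v ≤ z, z < x, x ≤ y. Chaining: y < v ≤ z < x ≤ y, which forces y < y — impossible.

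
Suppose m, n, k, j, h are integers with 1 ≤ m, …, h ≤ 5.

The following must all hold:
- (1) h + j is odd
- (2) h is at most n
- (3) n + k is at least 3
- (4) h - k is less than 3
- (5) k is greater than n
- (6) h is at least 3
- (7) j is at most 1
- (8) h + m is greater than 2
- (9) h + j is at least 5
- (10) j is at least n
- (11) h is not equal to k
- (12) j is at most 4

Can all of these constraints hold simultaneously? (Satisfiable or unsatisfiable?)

Unsatisfiable

From constraints 2 and 6: n ≥ h and h ≥ 3, so n ≥ 3. From constraints 7 and 10: n ≤ j and j ≤ 1, so n ≤ 1. But 1 < 3, so no value of n works.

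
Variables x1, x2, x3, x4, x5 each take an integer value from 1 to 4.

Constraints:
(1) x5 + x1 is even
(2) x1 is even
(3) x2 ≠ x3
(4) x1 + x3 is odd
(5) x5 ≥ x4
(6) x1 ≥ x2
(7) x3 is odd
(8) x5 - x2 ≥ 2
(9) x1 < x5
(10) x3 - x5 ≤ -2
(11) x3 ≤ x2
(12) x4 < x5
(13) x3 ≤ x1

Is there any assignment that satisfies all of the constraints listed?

Satisfiable

Try x1 = 2, x2 = 2, x3 = 1, x4 = 2, x5 = 4.
Check constraint 8: x5 - x2 = 2; constraint 10: x3 - x5 = -3. The remaining constraints are straightforward to verify.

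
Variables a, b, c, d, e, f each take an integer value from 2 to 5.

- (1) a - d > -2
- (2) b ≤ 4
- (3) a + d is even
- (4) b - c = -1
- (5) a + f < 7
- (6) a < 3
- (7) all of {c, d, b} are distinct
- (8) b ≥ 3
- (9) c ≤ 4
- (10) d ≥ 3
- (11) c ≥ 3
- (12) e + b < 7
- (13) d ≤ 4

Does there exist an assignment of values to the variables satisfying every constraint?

Unsatisfiable

Constraints 2, 8, 9, 10, 11, and 13 confine each of c, d, b to the 2 values {3, 4}.
Constraint 7 requires all 3 of them to be distinct, but only 2 values are available — impossible by the pigeonhole principle.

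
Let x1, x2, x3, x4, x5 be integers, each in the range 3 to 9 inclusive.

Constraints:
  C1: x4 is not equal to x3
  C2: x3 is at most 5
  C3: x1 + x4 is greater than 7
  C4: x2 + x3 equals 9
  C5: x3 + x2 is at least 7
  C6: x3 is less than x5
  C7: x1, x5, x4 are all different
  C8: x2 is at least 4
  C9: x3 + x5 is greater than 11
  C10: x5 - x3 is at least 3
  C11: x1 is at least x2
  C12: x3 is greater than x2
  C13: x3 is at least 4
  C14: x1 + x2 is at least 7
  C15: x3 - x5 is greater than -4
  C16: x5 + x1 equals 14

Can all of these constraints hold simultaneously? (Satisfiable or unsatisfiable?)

One satisfying assignment is x1 = 6, x2 = 4, x3 = 5, x4 = 4, x5 = 8.
For the less obvious constraints — constraint 3: x1 + x4 = 10; constraint 4: x2 + x3 = 9; constraint 5: x3 + x2 = 9 — and the others hold by inspection.

Satisfiable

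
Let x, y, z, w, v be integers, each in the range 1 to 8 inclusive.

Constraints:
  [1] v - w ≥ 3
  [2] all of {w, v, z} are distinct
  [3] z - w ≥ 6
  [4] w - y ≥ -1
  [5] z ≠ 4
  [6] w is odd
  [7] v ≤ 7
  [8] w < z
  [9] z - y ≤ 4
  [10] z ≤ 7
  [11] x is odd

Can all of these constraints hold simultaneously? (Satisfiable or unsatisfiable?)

Constraints 3, 4, and 9 give w − y ≥ -1, y − z ≥ -4, z − w ≥ 6.
Adding all 3 inequalities: the left sides telescope to 0, and the right sides sum to (-1) + (-4) + 6 = 1. So 0 ≥ 1, which is false.

Unsatisfiable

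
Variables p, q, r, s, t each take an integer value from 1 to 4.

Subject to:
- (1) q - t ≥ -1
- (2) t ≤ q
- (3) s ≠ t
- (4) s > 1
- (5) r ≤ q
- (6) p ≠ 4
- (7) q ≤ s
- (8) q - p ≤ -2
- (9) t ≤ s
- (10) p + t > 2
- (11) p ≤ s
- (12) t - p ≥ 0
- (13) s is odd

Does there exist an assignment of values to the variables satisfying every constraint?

Unsatisfiable

Constraints 1, 8, and 12 give p − q ≥ 2, q − t ≥ -1, t − p ≥ 0.
Adding all 3 inequalities: the left sides telescope to 0, and the right sides sum to 2 + (-1) + 0 = 1. So 0 ≥ 1, which is false.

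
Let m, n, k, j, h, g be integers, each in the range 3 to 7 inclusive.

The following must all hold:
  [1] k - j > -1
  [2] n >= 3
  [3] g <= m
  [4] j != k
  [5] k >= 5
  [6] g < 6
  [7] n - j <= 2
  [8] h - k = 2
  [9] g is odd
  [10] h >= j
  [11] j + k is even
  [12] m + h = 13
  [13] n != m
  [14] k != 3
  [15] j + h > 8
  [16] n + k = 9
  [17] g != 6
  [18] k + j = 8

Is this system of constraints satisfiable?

Satisfiable

One satisfying assignment is m = 6, n = 4, k = 5, j = 3, h = 7, g = 3.
For the less obvious constraints — constraint 1: k - j = 2; constraint 7: n - j = 1; constraint 8: h - k = 2 — and the others hold by inspection.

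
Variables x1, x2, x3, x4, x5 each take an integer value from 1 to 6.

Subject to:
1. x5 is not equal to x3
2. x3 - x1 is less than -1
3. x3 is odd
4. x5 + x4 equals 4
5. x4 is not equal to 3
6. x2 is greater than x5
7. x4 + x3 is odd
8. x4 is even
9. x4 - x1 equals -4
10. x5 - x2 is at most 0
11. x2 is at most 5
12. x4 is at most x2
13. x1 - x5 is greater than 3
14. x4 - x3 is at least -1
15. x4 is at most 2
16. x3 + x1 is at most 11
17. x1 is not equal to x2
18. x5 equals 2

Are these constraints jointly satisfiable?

Satisfiable

The assignment x1 = 6, x2 = 5, x3 = 3, x4 = 2, x5 = 2 works:
  constraint 2 holds since x3 - x1 = -3.
  constraint 4 holds since x5 + x4 = 4.
The rest check out directly.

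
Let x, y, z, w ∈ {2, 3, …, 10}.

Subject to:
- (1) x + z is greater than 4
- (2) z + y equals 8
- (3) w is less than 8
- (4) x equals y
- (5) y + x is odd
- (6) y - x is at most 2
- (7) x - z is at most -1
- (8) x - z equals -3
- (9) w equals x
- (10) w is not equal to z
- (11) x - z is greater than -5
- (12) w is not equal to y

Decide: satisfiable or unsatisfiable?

Unsatisfiable

From constraints 4 and 9, w = x = y, so w = y. But constraint 12 says w ≠ y. Contradiction.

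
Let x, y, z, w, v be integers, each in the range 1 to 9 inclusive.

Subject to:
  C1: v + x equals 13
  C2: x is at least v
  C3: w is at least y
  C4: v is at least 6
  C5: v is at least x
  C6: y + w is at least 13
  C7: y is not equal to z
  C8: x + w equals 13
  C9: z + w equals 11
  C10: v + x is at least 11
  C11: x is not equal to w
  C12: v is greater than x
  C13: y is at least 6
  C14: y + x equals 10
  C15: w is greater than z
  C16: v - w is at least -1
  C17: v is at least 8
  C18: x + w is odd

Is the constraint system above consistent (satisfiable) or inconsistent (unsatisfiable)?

From constraints 2 and 17: x ≥ v ≥ 8. From constraints 3 and 13: w ≥ y ≥ 6. Hence x + w ≥ 14. But constraint 8 requires x + w = 13, and 13 < 14. Contradiction.

Unsatisfiable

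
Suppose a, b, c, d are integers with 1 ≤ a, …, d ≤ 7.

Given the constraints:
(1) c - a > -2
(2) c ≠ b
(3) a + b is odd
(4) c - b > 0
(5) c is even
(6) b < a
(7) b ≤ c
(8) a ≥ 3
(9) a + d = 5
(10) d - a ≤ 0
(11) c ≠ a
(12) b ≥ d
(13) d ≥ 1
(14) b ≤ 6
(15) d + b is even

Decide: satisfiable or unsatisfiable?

Satisfiable

Take a = 3, b = 2, c = 4, d = 2. Then constraint 1: c - a = 1; constraint 4: c - b = 2; constraint 9: a + d = 5, and every other listed constraint is also met.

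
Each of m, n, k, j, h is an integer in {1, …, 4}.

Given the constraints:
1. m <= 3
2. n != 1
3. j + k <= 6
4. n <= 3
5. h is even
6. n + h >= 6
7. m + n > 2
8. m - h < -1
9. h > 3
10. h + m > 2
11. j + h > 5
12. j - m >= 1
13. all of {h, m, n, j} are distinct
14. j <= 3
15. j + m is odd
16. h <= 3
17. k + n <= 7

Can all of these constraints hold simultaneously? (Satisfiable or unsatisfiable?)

Constraints 1, 4, 14, and 16 confine each of h, m, n, j to the 3 values {1, …, 3} (the domain already gives each ≥ 1).
Constraint 13 requires all 4 of them to be distinct, but only 3 values are available — impossible by the pigeonhole principle.

Unsatisfiable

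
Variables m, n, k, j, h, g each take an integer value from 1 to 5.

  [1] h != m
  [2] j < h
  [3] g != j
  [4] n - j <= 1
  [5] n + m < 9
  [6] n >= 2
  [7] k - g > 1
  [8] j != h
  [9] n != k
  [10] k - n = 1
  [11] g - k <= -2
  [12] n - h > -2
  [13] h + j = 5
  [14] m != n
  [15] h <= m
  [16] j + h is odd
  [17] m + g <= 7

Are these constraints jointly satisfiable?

Satisfiable

Try m = 4, n = 2, k = 3, j = 2, h = 3, g = 1.
Check constraint 4: n - j = 0; constraint 5: n + m = 6; constraint 7: k - g = 2. The remaining constraints are straightforward to verify.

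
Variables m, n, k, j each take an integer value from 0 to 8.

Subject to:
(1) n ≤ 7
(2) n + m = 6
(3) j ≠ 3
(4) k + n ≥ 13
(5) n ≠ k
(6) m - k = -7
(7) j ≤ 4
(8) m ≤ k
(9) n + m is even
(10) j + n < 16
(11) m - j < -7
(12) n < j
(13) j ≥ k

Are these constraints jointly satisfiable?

From constraints 7 and 13: k ≤ j ≤ 4. From constraint 1: n ≤ 7. Hence k + n ≤ 11. But constraint 4 requires k + n ≥ 13, and 13 > 11. Contradiction.

Unsatisfiable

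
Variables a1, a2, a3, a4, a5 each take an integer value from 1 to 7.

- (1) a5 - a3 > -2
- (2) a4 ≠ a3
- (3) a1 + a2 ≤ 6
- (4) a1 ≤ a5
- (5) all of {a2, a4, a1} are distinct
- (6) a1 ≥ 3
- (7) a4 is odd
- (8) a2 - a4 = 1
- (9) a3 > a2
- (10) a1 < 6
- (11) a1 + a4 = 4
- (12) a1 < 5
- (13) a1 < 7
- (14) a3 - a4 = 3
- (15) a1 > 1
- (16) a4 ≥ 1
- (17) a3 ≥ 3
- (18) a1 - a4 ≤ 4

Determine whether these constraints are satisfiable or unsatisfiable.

Try a1 = 3, a2 = 2, a3 = 4, a4 = 1, a5 = 5.
Check constraint 1: a5 - a3 = 1; constraint 3: a1 + a2 = 5. The remaining constraints are straightforward to verify.

Satisfiable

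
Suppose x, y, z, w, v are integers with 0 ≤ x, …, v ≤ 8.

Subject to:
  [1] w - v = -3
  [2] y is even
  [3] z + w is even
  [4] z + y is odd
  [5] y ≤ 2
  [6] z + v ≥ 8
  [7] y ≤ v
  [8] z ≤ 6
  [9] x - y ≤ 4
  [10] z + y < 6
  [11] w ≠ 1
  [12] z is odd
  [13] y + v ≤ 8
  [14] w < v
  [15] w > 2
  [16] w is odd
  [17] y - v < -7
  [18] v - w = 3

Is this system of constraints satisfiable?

Satisfiable

The assignment x = 4, y = 0, z = 3, w = 5, v = 8 works:
  constraint 1 holds since w - v = -3.
  constraint 6 holds since z + v = 11.
  constraint 9 holds since x - y = 4.
The rest check out directly.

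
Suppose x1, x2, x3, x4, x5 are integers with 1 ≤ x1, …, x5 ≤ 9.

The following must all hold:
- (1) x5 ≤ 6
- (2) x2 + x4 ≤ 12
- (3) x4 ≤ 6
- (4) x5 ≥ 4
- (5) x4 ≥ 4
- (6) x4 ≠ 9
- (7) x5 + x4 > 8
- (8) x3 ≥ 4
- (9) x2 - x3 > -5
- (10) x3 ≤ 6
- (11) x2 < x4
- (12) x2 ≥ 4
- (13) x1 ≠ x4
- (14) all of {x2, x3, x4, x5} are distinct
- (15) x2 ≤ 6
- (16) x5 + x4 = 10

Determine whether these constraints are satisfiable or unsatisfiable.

Constraints 1, 3, 4, 5, 8, 10, 12, and 15 confine each of x2, x3, x4, x5 to the 3 values {4, …, 6}.
Constraint 14 requires all 4 of them to be distinct, but only 3 values are available — impossible by the pigeonhole principle.

Unsatisfiable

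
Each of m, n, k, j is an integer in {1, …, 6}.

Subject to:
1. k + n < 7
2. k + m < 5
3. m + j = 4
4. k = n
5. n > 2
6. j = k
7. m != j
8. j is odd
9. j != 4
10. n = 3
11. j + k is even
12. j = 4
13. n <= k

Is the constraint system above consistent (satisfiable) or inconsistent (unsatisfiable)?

Constraint 12 fixes j = 4 and constraint 10 fixes n = 3. Constraints 4 and 6 give j = k = n, so j = n. But 4 ≠ 3 — contradiction.

Unsatisfiable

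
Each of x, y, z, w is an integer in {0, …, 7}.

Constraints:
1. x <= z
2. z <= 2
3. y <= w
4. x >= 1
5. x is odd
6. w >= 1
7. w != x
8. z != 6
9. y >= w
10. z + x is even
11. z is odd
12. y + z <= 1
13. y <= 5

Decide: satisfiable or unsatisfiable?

From constraints 6 and 9: y ≥ w ≥ 1. From constraints 1 and 4: z ≥ x ≥ 1. Hence y + z ≥ 2. But constraint 12 requires y + z ≤ 1, and 1 < 2. Contradiction.

Unsatisfiable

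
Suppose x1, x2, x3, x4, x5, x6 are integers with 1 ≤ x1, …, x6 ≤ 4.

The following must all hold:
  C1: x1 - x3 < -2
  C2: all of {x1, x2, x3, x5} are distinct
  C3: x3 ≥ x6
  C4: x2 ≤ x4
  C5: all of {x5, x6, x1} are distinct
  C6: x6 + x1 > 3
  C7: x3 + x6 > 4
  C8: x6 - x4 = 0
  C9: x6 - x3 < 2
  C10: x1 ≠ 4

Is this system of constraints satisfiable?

Satisfiable

The assignment x1 = 1, x2 = 3, x3 = 4, x4 = 3, x5 = 2, x6 = 3 works:
  constraint 1 holds since x1 - x3 = -3.
  constraint 6 holds since x6 + x1 = 4.
  constraint 7 holds since x3 + x6 = 7.
The rest check out directly.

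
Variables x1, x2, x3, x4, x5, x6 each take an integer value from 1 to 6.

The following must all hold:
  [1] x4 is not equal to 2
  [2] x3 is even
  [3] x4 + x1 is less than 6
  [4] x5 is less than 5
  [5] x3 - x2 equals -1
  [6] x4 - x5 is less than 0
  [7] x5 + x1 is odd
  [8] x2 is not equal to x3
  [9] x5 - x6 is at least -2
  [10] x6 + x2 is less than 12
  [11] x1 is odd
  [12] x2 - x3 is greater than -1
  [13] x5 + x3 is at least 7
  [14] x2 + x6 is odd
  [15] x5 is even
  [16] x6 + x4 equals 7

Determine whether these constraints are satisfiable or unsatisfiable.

The assignment x1 = 3, x2 = 5, x3 = 4, x4 = 1, x5 = 4, x6 = 6 works:
  constraint 3 holds since x4 + x1 = 4.
  constraint 5 holds since x3 - x2 = -1.
The rest check out directly.

Satisfiable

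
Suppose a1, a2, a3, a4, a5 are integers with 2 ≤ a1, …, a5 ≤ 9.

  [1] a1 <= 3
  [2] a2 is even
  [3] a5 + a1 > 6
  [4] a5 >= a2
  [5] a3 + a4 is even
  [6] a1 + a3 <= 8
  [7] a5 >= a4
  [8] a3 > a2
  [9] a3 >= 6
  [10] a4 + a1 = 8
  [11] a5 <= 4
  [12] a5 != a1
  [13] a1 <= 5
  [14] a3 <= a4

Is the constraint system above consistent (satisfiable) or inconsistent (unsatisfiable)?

From constraints 9 and 14: a4 ≥ a3 and a3 ≥ 6, so a4 ≥ 6. From constraints 7 and 11: a4 ≤ a5 and a5 ≤ 4, so a4 ≤ 4. But 4 < 6, so no value of a4 works.

Unsatisfiable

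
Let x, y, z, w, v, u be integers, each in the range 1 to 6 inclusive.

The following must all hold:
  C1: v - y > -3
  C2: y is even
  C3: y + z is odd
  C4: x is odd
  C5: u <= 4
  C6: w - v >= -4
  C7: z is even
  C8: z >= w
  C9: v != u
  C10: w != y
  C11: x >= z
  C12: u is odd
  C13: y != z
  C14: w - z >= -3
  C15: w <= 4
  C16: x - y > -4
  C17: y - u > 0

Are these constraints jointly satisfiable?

Constraint 2 makes y even and constraint 7 makes z even, so y + z must be even. Constraint 3 says y + z is odd — contradiction.

Unsatisfiable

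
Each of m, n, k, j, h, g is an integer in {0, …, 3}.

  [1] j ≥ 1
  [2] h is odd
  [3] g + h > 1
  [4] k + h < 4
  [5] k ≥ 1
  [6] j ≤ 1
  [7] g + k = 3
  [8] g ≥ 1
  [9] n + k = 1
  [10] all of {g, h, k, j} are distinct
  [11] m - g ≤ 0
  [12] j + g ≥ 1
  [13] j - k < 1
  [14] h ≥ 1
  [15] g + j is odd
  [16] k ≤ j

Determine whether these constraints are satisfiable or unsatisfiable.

Constraints 1, 5, 8, and 14 confine each of g, h, k, j to the 3 values {1, …, 3} (the domain already gives each ≤ 3).
Constraint 10 requires all 4 of them to be distinct, but only 3 values are available — impossible by the pigeonhole principle.

Unsatisfiable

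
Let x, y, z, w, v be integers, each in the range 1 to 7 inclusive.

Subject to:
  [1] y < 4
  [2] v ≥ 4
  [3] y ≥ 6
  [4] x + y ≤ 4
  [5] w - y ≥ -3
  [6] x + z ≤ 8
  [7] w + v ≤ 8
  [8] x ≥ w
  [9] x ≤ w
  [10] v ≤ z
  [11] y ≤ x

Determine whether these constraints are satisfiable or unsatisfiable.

From constraints 3 and 11: x ≥ y ≥ 6. From constraints 2 and 10: z ≥ v ≥ 4. Hence x + z ≥ 10. But constraint 6 requires x + z ≤ 8, and 8 < 10. Contradiction.

Unsatisfiable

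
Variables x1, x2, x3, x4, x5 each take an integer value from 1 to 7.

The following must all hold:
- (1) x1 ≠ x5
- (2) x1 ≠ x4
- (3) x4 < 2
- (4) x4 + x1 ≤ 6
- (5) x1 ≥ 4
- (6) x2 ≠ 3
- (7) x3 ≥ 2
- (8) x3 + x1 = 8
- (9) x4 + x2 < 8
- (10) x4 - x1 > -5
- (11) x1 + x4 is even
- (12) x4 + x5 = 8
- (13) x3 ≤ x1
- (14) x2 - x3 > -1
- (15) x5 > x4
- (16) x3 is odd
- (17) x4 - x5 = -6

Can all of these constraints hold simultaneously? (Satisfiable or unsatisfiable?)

Take x1 = 5, x2 = 4, x3 = 3, x4 = 1, x5 = 7. Then constraint 4: x4 + x1 = 6; constraint 8: x3 + x1 = 8, and every other listed constraint is also met.

Satisfiable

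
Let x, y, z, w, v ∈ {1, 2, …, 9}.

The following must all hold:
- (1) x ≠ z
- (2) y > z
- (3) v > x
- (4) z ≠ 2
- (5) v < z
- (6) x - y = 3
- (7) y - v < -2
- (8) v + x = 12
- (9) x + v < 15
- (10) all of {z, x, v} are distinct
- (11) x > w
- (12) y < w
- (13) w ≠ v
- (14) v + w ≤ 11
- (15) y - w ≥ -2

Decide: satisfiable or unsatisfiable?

Constraints 2, 3, 5, 11, and 12 give x < v, v < z, z < y, y < w, w < x. Chaining: x < v < z < y < w < x, which forces x < x — impossible.

Unsatisfiable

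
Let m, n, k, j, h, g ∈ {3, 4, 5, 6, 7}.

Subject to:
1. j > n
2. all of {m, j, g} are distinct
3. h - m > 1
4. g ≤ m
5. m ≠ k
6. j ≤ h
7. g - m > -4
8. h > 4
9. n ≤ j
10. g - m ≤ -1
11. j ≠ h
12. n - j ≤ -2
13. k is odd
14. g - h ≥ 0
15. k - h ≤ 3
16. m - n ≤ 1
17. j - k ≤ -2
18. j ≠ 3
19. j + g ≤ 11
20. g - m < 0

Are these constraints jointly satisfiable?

Unsatisfiable

Constraints 10, 12, 14, 15, 16, and 17 give n − m ≥ -1, m − g ≥ 1, g − h ≥ 0, h − k ≥ -3, k − j ≥ 2, j − n ≥ 2.
Adding all 6 inequalities: the left sides telescope to 0, and the right sides sum to (-1) + 1 + 0 + (-3) + 2 + 2 = 1. So 0 ≥ 1, which is false.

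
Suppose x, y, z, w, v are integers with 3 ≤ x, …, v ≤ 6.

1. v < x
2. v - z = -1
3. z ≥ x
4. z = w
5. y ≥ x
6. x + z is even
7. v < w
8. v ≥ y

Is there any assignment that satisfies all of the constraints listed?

Constraints 1, 5, and 8 give y ≤ v, v < x, x ≤ y. Chaining: y ≤ v < x ≤ y, which forces y < y — impossible.

Unsatisfiable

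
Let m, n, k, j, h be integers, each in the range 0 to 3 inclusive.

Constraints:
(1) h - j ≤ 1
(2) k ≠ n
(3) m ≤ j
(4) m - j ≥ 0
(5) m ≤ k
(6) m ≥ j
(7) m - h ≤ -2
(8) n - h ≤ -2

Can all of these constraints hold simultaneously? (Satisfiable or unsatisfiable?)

Unsatisfiable

Constraints 1, 4, and 7 give m − j ≥ 0, j − h ≥ -1, h − m ≥ 2.
Adding all 3 inequalities: the left sides telescope to 0, and the right sides sum to 0 + (-1) + 2 = 1. So 0 ≥ 1, which is false.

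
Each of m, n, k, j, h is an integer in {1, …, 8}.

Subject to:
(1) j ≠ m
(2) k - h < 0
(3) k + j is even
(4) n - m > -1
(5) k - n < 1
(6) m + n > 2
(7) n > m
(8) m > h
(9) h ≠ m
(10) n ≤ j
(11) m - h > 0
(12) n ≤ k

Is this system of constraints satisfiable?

Constraints 2, 7, 8, and 12 give k < h, h < m, m < n, n ≤ k. Chaining: k < h < m < n ≤ k, which forces k < k — impossible.

Unsatisfiable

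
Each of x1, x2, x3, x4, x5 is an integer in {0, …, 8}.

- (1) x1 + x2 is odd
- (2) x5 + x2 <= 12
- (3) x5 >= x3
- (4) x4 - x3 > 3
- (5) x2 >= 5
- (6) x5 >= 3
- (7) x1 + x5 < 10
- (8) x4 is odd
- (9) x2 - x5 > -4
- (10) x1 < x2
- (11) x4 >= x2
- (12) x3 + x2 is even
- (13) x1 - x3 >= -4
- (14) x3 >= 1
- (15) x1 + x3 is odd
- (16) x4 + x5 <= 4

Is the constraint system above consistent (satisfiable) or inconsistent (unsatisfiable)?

From constraints 5 and 11: x4 ≥ x2 ≥ 5. From constraints 3 and 14: x5 ≥ x3 ≥ 1. Hence x4 + x5 ≥ 6. But constraint 16 requires x4 + x5 ≤ 4, and 4 < 6. Contradiction.

Unsatisfiable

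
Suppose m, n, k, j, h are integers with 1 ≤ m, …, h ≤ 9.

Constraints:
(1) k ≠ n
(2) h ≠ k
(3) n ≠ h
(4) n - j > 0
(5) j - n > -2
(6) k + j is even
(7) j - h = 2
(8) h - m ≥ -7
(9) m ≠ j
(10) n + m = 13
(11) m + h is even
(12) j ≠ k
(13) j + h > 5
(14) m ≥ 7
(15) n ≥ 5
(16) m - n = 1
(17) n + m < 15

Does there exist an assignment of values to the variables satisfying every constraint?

One satisfying assignment is m = 7, n = 6, k = 7, j = 5, h = 3.
For the less obvious constraints — constraint 4: n - j = 1; constraint 5: j - n = -1 — and the others hold by inspection.

Satisfiable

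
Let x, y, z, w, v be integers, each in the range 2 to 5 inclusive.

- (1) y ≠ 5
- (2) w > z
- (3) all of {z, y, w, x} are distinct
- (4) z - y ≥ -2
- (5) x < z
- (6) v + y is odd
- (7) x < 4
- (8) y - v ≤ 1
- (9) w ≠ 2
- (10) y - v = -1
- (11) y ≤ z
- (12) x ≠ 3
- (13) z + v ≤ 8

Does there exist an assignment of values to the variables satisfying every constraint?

One satisfying assignment is x = 2, y = 3, z = 4, w = 5, v = 4.
For the less obvious constraints — constraint 4: z - y = 1; constraint 8: y - v = -1; constraint 10: y - v = -1 — and the others hold by inspection.

Satisfiable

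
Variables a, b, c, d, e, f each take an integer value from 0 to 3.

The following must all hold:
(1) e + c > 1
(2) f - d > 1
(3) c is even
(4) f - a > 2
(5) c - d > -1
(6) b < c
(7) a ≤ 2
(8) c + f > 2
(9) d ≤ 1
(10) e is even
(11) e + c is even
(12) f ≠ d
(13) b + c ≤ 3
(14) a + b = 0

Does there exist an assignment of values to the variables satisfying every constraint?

Setting (a, b, c, d, e, f) = (0, 0, 2, 0, 2, 3) satisfies everything: constraint 1: e + c = 4; constraint 2: f - d = 3; constraint 4: f - a = 3, and the others follow.

Satisfiable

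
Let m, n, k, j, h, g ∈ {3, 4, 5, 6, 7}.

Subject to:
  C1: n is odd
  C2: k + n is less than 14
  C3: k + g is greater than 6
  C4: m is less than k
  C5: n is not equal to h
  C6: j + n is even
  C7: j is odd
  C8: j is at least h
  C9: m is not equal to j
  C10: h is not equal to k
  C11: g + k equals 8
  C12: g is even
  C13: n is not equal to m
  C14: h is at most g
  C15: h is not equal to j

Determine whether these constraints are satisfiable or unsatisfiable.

The assignment m = 3, n = 7, k = 4, j = 5, h = 3, g = 4 works:
  constraint 2 holds since k + n = 11.
  constraint 3 holds since k + g = 8.
  constraint 11 holds since g + k = 8.
The rest check out directly.

Satisfiable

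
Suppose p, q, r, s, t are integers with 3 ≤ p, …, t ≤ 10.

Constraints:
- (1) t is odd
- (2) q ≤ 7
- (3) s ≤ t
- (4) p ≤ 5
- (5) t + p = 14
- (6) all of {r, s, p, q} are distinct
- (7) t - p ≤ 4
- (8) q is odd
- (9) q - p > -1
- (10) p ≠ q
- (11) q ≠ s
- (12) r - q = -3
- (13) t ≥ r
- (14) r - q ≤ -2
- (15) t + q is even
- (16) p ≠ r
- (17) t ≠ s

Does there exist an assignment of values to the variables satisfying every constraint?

Take p = 5, q = 7, r = 4, s = 3, t = 9. Then constraint 5: t + p = 14; constraint 7: t - p = 4, and every other listed constraint is also met.

Satisfiable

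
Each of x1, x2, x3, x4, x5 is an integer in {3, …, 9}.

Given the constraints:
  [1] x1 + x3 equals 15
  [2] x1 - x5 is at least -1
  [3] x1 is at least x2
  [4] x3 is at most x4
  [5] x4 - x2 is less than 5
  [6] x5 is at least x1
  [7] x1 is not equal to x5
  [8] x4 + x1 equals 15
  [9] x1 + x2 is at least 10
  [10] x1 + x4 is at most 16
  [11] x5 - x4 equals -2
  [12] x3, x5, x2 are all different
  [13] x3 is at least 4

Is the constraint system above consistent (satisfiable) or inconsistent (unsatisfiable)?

Setting (x1, x2, x3, x4, x5) = (6, 5, 9, 9, 7) satisfies everything: constraint 1: x1 + x3 = 15; constraint 2: x1 - x5 = -1; constraint 5: x4 - x2 = 4, and the others follow.

Satisfiable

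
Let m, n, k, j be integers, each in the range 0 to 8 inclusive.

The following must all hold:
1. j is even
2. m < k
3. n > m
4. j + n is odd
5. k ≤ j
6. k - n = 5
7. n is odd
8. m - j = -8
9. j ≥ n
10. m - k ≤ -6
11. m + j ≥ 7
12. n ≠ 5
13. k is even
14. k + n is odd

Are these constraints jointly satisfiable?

One satisfying assignment is m = 0, n = 3, k = 8, j = 8.
For the less obvious constraints — constraint 6: k - n = 5; constraint 8: m - j = -8; constraint 10: m - k = -8 — and the others hold by inspection.

Satisfiable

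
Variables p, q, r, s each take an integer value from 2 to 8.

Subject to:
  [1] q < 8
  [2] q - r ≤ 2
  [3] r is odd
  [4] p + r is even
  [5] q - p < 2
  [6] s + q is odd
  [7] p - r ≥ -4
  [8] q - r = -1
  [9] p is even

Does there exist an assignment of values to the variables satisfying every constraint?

Constraint 9 makes p even and constraint 3 makes r odd, so p + r must be odd. Constraint 4 says p + r is even — contradiction.

Unsatisfiable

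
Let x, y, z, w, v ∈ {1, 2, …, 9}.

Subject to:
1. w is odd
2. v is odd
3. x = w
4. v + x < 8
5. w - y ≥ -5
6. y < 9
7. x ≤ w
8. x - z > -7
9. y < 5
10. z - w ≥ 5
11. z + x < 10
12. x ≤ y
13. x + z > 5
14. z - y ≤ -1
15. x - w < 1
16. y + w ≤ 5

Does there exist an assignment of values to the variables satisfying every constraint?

Unsatisfiable

Constraints 5, 10, and 14 give z − w ≥ 5, w − y ≥ -5, y − z ≥ 1.
Adding all 3 inequalities: the left sides telescope to 0, and the right sides sum to 5 + (-5) + 1 = 1. So 0 ≥ 1, which is false.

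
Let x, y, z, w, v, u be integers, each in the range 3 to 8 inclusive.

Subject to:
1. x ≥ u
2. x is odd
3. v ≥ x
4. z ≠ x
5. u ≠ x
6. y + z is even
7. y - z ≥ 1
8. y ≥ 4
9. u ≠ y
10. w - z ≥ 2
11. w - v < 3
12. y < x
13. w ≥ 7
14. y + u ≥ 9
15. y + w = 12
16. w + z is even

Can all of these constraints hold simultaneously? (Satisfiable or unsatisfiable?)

Try x = 7, y = 5, z = 3, w = 7, v = 7, u = 4.
Check constraint 7: y - z = 2; constraint 10: w - z = 4; constraint 11: w - v = 0. The remaining constraints are straightforward to verify.

Satisfiable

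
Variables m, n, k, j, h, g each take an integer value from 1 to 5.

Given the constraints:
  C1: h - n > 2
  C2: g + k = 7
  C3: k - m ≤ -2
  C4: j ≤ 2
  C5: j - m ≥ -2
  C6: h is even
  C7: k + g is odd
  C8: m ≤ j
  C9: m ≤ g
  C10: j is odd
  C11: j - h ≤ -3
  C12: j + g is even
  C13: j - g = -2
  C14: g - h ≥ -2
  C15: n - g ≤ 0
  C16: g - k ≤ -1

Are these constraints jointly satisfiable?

Unsatisfiable

Constraints 3, 5, 11, 14, and 16 give m − k ≥ 2, k − g ≥ 1, g − h ≥ -2, h − j ≥ 3, j − m ≥ -2.
Adding all 5 inequalities: the left sides telescope to 0, and the right sides sum to 2 + 1 + (-2) + 3 + (-2) = 2. So 0 ≥ 2, which is false.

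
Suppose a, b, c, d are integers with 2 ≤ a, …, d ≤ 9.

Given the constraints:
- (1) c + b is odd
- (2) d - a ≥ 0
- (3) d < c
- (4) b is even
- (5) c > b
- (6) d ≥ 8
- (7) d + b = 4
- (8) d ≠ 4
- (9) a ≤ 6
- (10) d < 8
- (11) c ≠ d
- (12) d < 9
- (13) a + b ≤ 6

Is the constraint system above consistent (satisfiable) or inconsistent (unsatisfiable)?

From constraint 6: d ≥ 8. From constraint 10: d ≤ 7. But 7 < 8, so no value of d works.

Unsatisfiable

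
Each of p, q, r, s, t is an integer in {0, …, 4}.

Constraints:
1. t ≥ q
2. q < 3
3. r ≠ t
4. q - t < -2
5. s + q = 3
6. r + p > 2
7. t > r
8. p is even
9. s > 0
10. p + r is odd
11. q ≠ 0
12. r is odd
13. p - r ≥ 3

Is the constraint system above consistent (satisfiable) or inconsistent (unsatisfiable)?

The assignment p = 4, q = 1, r = 1, s = 2, t = 4 works:
  constraint 4 holds since q - t = -3.
  constraint 5 holds since s + q = 3.
  constraint 6 holds since r + p = 5.
The rest check out directly.

Satisfiable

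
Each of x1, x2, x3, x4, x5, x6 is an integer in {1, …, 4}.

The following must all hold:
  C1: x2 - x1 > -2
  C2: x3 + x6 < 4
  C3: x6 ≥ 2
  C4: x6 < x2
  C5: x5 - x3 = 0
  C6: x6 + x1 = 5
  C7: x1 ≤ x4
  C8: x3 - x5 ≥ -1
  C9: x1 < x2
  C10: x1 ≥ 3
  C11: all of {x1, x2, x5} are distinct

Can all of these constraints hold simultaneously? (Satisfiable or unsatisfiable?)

One satisfying assignment is x1 = 3, x2 = 4, x3 = 1, x4 = 4, x5 = 1, x6 = 2.
For the less obvious constraints — constraint 1: x2 - x1 = 1; constraint 2: x3 + x6 = 3 — and the others hold by inspection.

Satisfiable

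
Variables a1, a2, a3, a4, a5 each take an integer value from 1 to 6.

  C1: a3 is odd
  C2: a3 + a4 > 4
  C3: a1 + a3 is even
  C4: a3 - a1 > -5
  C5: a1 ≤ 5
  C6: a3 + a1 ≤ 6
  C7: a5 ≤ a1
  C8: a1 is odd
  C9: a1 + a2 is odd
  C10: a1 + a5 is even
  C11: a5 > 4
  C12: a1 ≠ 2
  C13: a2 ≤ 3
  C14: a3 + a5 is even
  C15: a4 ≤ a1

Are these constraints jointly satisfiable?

Setting (a1, a2, a3, a4, a5) = (5, 2, 1, 4, 5) satisfies everything: constraint 2: a3 + a4 = 5; constraint 4: a3 - a1 = -4, and the others follow.

Satisfiable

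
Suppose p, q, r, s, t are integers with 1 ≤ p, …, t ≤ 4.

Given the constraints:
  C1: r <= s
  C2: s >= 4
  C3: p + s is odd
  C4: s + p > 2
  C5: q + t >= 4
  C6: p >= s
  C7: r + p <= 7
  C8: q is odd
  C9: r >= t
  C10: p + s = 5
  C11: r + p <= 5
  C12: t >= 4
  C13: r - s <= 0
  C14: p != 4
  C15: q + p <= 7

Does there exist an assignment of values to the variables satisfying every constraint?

Unsatisfiable

From constraints 9 and 12: r ≥ t ≥ 4. From constraints 2 and 6: p ≥ s ≥ 4. Hence r + p ≥ 8. But constraint 7 requires r + p ≤ 7, and 7 < 8. Contradiction.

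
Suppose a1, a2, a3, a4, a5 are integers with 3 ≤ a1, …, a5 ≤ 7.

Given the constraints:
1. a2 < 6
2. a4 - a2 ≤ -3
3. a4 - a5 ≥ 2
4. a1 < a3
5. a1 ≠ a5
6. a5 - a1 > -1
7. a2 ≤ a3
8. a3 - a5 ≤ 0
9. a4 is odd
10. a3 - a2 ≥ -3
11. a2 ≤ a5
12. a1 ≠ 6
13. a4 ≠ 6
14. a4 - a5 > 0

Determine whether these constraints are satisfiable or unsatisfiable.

Unsatisfiable

Constraints 2, 3, 8, and 10 give a4 − a5 ≥ 2, a5 − a3 ≥ 0, a3 − a2 ≥ -3, a2 − a4 ≥ 3.
Adding all 4 inequalities: the left sides telescope to 0, and the right sides sum to 2 + 0 + (-3) + 3 = 2. So 0 ≥ 2, which is false.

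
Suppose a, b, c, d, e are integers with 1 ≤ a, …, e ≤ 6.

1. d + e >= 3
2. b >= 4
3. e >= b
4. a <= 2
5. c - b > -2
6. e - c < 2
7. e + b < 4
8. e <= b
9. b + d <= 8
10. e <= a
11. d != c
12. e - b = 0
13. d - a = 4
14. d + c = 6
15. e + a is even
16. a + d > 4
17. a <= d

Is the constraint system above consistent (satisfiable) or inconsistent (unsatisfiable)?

Unsatisfiable

From constraints 2 and 3: e ≥ b and b ≥ 4, so e ≥ 4. From constraints 4 and 10: e ≤ a and a ≤ 2, so e ≤ 2. But 2 < 4, so no value of e works.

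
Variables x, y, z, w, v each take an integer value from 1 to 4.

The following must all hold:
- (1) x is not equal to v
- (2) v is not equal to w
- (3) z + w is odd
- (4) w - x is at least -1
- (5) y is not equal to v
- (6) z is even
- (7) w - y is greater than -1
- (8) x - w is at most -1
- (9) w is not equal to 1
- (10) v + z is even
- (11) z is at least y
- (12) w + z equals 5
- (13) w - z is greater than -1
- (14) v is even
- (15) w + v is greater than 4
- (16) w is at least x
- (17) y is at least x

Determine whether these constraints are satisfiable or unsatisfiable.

Try x = 2, y = 2, z = 2, w = 3, v = 4.
Check constraint 4: w - x = 1; constraint 7: w - y = 1. The remaining constraints are straightforward to verify.

Satisfiable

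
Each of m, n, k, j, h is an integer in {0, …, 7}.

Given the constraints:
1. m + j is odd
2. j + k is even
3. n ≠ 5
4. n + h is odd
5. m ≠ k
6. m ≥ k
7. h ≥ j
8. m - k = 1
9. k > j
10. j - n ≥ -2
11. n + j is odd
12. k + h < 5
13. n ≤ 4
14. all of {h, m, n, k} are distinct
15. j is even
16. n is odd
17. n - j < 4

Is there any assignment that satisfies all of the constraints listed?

Take m = 3, n = 1, k = 2, j = 0, h = 0. Then constraint 8: m - k = 1; constraint 10: j - n = -1, and every other listed constraint is also met.

Satisfiable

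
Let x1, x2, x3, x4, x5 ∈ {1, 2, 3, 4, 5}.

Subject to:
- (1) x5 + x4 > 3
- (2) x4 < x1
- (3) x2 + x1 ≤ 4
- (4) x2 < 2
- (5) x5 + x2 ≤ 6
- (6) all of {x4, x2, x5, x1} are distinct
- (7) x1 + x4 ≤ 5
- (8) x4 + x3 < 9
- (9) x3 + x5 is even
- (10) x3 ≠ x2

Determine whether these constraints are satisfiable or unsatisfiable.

The assignment x1 = 3, x2 = 1, x3 = 4, x4 = 2, x5 = 4 works:
  constraint 1 holds since x5 + x4 = 6.
  constraint 3 holds since x2 + x1 = 4.
The rest check out directly.

Satisfiable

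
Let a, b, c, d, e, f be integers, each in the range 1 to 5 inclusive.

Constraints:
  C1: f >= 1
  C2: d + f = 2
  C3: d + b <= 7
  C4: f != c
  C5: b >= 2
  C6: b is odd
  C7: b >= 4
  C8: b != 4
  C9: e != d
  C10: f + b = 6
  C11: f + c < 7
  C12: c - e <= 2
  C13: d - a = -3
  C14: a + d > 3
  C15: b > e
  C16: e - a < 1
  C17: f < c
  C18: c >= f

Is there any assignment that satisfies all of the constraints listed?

Satisfiable

The assignment a = 4, b = 5, c = 5, d = 1, e = 3, f = 1 works:
  constraint 2 holds since d + f = 2.
  constraint 3 holds since d + b = 6.
  constraint 10 holds since f + b = 6.
The rest check out directly.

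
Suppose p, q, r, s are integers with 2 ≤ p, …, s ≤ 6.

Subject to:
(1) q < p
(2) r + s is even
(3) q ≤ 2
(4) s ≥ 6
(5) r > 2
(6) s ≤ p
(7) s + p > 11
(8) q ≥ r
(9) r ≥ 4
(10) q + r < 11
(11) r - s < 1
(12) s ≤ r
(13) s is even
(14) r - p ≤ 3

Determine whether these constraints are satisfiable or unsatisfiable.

Unsatisfiable

From constraints 4 and 12: r ≥ s and s ≥ 6, so r ≥ 6. From constraints 3 and 8: r ≤ q and q ≤ 2, so r ≤ 2. But 2 < 6, so no value of r works.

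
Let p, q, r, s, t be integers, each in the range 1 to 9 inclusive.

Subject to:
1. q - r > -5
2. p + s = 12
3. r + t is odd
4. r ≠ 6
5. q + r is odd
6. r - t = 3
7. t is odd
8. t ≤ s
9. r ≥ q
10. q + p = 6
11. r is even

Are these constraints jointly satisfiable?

Setting (p, q, r, s, t) = (5, 1, 4, 7, 1) satisfies everything: constraint 1: q - r = -3; constraint 2: p + s = 12; constraint 6: r - t = 3, and the others follow.

Satisfiable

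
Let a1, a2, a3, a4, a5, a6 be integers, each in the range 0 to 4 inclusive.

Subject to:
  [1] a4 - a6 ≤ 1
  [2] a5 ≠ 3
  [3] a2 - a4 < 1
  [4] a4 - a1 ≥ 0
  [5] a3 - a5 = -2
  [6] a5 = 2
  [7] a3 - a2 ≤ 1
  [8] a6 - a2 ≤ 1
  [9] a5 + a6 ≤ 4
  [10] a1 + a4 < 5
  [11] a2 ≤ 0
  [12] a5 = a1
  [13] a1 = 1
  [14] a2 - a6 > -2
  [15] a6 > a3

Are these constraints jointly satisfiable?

Constraint 6 fixes a5 = 2 and constraint 13 fixes a1 = 1, but constraint 12 requires a5 = a1. Since 2 ≠ 1, contradiction.

Unsatisfiable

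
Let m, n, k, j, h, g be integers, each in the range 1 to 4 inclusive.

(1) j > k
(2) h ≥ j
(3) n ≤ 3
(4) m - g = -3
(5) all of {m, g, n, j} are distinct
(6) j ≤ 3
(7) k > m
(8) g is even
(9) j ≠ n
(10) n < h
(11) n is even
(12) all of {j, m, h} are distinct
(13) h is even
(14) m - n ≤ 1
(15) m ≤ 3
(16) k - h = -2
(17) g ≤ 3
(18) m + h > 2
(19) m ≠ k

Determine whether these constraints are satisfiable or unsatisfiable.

Unsatisfiable

Constraints 3, 6, 15, and 17 confine each of m, g, n, j to the 3 values {1, …, 3} (the domain already gives each ≥ 1).
Constraint 5 requires all 4 of them to be distinct, but only 3 values are available — impossible by the pigeonhole principle.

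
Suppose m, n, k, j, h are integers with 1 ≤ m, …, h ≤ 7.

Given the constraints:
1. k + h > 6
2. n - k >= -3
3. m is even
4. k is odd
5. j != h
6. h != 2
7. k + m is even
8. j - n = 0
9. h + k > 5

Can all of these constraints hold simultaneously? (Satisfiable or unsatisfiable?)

Constraint 4 makes k odd and constraint 3 makes m even, so k + m must be odd. Constraint 7 says k + m is even — contradiction.

Unsatisfiable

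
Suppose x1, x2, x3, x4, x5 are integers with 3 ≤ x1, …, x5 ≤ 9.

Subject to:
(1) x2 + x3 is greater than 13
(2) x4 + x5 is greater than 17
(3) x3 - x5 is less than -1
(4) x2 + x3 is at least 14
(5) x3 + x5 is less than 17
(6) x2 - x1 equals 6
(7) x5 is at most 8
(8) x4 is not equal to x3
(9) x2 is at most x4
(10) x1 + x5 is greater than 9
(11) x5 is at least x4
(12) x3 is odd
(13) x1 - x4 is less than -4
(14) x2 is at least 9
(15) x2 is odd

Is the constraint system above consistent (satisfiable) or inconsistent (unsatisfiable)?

Unsatisfiable

From constraints 9 and 14: x4 ≥ x2 and x2 ≥ 9, so x4 ≥ 9. From constraints 7 and 11: x4 ≤ x5 and x5 ≤ 8, so x4 ≤ 8. But 8 < 9, so no value of x4 works.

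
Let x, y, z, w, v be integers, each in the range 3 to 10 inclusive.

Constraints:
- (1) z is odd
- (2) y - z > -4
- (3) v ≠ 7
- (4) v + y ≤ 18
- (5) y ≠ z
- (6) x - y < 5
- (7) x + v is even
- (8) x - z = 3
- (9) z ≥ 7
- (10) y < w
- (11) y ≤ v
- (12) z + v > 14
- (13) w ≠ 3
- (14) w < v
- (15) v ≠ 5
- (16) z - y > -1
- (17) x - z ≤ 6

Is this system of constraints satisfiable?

Satisfiable

Take x = 10, y = 6, z = 7, w = 9, v = 10. Then constraint 2: y - z = -1; constraint 4: v + y = 16; constraint 6: x - y = 4, and every other listed constraint is also met.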